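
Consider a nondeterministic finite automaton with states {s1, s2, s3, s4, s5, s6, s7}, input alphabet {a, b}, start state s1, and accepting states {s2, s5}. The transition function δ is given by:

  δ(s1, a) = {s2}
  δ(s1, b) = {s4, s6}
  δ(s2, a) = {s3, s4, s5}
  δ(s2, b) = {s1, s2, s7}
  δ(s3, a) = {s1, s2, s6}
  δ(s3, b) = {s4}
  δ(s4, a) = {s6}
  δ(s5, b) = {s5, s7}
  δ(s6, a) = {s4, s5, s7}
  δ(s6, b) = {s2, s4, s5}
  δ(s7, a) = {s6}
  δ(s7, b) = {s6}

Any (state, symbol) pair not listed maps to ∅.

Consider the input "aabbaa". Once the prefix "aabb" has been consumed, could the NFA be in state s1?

No

Start in {s1}.
Read 'a': s1→{s2}; now {s2}.
Read 'a': s2→{s3, s4, s5}; now {s3, s4, s5}.
Read 'b': s3→{s4}, s4→∅, s5→{s5, s7}; now {s4, s5, s7}.
Read 'b': s4→∅, s5→{s5, s7}, s7→{s6}; now {s5, s6, s7}.
State s1 is not in {s5, s6, s7}.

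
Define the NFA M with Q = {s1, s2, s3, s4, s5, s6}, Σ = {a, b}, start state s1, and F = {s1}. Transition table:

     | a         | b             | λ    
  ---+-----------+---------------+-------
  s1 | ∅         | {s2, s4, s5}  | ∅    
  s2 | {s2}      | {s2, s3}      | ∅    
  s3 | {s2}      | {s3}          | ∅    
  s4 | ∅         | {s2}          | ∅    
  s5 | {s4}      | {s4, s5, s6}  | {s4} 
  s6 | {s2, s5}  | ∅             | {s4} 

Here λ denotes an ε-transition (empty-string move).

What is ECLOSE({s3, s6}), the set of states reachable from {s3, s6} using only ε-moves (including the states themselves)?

{s3, s4, s6}

Begin with {s3, s6}.
ε-move s6 → s4; add s4.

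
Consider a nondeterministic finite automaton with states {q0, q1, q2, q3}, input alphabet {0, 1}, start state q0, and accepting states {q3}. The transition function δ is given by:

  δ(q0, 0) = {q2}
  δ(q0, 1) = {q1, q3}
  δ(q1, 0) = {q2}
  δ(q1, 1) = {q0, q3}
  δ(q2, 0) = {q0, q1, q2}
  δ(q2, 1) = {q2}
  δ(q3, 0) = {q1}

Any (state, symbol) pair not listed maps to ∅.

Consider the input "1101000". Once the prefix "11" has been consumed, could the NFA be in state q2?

No

Start in {q0}.
Read '1': q0→{q1, q3}; now {q1, q3}.
Read '1': q1→{q0, q3}, q3→∅; now {q0, q3}.
State q2 is not in {q0, q3}.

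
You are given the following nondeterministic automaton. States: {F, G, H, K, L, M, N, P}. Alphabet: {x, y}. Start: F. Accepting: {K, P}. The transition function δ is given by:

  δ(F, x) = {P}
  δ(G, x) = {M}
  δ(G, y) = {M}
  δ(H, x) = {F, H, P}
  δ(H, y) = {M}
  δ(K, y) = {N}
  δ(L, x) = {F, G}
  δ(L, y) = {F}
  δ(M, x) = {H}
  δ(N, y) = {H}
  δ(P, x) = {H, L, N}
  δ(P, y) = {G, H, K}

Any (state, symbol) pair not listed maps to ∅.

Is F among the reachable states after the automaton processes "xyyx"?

No

Start in {F}.
Read 'x': F→{P}; now {P}.
Read 'y': P→{G, H, K}; now {G, H, K}.
Read 'y': G→{M}, H→{M}, K→{N}; now {M, N}.
Read 'x': M→{H}, N→∅; now {H}.
State F is not in {H}.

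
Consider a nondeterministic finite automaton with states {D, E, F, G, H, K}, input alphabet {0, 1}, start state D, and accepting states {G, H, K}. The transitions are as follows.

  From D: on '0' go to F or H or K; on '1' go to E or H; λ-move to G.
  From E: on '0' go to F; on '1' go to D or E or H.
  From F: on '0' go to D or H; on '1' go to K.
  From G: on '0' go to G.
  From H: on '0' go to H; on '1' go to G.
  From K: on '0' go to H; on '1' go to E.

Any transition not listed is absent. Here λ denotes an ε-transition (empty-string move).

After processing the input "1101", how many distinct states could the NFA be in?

Start: ε-closure({D}) = {D, G}.
Read '1': {D, G} → {E, H}.
Read '1': {E, H} → {D, E, G, H}.
Read '0': {D, E, G, H} → {F, G, H, K}.
Read '1': {F, G, H, K} → {E, G, K}.
That set has 3 states.

3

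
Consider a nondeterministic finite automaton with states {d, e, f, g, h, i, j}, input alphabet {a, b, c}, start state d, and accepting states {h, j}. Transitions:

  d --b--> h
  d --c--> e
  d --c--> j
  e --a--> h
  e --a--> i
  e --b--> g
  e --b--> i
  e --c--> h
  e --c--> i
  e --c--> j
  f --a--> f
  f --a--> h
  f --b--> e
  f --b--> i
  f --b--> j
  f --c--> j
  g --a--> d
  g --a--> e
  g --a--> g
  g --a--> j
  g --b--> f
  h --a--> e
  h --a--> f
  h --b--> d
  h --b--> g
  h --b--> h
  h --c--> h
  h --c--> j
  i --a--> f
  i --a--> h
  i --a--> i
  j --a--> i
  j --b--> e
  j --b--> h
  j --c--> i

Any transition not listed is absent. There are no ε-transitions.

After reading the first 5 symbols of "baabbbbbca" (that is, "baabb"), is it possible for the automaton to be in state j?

Start in {d}.
Read 'b': d→{h}; now {h}.
Read 'a': h→{e, f}; now {e, f}.
Read 'a': e→{h, i}, f→{f, h}; now {f, h, i}.
Read 'b': f→{e, i, j}, h→{d, g, h}, i→∅; now {d, e, g, h, i, j}.
Read 'b': d→{h}, e→{g, i}, g→{f}, h→{d, g, h}, i→∅, j→{e, h}; now {d, e, f, g, h, i}.
State j is not in {d, e, f, g, h, i}.

No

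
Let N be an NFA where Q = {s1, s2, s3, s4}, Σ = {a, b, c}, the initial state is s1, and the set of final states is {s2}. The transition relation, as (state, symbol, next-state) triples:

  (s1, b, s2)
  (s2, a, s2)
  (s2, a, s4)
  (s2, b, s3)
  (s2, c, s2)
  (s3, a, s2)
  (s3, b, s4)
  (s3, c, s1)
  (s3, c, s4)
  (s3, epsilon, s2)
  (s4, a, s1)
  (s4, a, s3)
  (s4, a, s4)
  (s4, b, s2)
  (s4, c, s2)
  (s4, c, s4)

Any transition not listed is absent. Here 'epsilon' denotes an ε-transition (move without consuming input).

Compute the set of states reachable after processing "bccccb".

{s2, s3}

Start in {s1}.
Read 'b': s1→{s2}; now {s2}.
Read 'c': s2→{s2}; now {s2}.
Read 'c': s2→{s2}; now {s2}.
Read 'c': s2→{s2}; now {s2}.
Read 'c': s2→{s2}; now {s2}.
Read 'b': s2→{s3}; union {s3}; ε-closure = {s2, s3}.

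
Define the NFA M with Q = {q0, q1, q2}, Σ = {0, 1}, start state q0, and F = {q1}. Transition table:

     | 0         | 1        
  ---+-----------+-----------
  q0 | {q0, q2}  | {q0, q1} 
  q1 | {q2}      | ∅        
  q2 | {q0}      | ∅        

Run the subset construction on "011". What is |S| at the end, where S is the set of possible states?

2

Start in {q0}.
Read '0': {q0} → {q0, q2}.
Read '1': {q0, q2} → {q0, q1}.
Read '1': {q0, q1} → {q0, q1}.
That set has 2 states.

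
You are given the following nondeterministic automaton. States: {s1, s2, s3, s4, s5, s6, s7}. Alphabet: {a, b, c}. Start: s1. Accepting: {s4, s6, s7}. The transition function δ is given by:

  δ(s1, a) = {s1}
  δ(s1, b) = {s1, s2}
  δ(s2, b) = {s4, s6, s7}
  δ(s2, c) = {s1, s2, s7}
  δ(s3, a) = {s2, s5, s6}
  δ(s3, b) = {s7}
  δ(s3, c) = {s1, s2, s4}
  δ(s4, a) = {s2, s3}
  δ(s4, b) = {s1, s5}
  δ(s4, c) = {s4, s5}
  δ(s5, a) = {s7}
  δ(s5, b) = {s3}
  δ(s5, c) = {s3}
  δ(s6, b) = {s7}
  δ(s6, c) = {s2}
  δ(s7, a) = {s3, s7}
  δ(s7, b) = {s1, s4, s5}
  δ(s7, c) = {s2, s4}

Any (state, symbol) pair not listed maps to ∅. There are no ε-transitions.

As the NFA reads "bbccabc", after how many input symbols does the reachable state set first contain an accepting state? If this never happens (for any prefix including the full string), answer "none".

2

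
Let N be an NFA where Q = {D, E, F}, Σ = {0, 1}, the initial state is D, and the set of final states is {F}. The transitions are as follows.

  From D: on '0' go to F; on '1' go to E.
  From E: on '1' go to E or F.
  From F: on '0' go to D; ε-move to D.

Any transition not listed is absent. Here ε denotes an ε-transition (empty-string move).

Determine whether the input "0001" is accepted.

No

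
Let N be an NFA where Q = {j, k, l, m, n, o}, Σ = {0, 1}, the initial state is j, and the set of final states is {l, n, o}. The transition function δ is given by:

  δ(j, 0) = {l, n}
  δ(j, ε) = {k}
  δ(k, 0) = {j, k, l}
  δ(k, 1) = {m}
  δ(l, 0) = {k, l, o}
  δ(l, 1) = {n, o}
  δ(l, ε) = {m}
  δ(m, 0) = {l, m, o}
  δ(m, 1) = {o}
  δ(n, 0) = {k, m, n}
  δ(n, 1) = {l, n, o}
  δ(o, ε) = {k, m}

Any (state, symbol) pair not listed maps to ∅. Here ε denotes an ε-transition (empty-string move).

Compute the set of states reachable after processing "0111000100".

Start: ε-closure({j}) = {j, k}.
Read '0': {j, k} → {j, k, l, m, n}.
Read '1': {j, k, l, m, n} → {k, l, m, n, o}.
Read '1': {k, l, m, n, o} → {k, l, m, n, o}.
Read '1': {k, l, m, n, o} → {k, l, m, n, o}.
Read '0': {k, l, m, n, o} → {j, k, l, m, n, o}.
Read '0': {j, k, l, m, n, o} → {j, k, l, m, n, o}.
Read '0': {j, k, l, m, n, o} → {j, k, l, m, n, o}.
Read '1': {j, k, l, m, n, o} → {k, l, m, n, o}.
Read '0': {k, l, m, n, o} → {j, k, l, m, n, o}.
Read '0': {j, k, l, m, n, o} → {j, k, l, m, n, o}.

{j, k, l, m, n, o}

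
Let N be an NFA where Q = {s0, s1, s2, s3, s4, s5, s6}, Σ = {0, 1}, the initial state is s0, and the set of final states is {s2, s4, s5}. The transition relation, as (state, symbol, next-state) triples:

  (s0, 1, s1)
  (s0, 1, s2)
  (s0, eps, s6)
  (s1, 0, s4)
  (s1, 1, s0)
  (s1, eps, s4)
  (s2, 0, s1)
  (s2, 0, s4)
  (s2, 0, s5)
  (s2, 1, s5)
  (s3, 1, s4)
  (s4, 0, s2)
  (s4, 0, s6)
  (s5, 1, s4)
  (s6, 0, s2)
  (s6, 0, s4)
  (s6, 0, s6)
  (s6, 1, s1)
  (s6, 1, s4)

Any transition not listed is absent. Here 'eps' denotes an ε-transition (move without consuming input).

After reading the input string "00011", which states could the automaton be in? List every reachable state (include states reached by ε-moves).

{s0, s1, s2, s4, s6}

Start: ε-closure({s0}) = {s0, s6}.
Read '0': {s0, s6} → {s2, s4, s6}.
Read '0': {s2, s4, s6} → {s1, s2, s4, s5, s6}.
Read '0': {s1, s2, s4, s5, s6} → {s1, s2, s4, s5, s6}.
Read '1': {s1, s2, s4, s5, s6} → {s0, s1, s4, s5, s6}.
Read '1': {s0, s1, s4, s5, s6} → {s0, s1, s2, s4, s6}.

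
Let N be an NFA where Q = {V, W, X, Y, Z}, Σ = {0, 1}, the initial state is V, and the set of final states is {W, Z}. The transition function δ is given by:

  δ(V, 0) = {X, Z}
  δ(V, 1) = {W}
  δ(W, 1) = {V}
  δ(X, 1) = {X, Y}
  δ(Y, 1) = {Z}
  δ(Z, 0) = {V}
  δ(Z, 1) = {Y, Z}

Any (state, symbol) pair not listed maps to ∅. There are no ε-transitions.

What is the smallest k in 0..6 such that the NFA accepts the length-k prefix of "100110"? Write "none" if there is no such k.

Start in {V}.
Read '1': {V} → {W}.
None of the earlier sets intersect F, but {W} does.

1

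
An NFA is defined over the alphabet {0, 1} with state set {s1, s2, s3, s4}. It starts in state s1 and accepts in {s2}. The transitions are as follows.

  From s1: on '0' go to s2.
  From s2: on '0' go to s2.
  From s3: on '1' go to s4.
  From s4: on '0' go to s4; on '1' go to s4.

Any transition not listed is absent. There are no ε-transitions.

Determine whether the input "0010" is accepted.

Start in {s1}.
Read '0': s1→{s2}; now {s2}.
Read '0': s2→{s2}; now {s2}.
Read '1': s2→∅; now ∅.
The set is empty and remains empty for the remaining 1 symbol.
The final set ∅ contains no accepting state.

No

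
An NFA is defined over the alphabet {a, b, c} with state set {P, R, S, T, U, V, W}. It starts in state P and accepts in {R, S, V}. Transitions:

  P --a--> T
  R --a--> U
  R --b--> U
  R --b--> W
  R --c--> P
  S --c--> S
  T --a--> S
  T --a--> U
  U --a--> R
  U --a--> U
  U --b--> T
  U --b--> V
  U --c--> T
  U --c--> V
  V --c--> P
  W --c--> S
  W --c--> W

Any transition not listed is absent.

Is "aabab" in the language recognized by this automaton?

Start in {P}.
Read 'a': P→{T}; now {T}.
Read 'a': T→{S, U}; now {S, U}.
Read 'b': S→∅, U→{T, V}; now {T, V}.
Read 'a': T→{S, U}, V→∅; now {S, U}.
Read 'b': S→∅, U→{T, V}; now {T, V}.
The final set {T, V} contains the accepting state V.

Yes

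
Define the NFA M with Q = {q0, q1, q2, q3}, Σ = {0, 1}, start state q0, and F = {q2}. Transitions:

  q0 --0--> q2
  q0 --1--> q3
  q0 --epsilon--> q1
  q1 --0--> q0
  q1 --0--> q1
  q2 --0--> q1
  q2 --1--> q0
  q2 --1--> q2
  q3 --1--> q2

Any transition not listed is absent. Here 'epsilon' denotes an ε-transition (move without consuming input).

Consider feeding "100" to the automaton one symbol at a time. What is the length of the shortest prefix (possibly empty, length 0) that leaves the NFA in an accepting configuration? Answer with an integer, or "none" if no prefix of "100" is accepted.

Start: ε-closure({q0}) = {q0, q1}.
Read '1': q0→{q3}, q1→∅; now {q3}.
Read '0': q3→∅; now ∅.
The set is empty and remains empty for the remaining 1 symbol.
No reachable set along the way intersects F.

none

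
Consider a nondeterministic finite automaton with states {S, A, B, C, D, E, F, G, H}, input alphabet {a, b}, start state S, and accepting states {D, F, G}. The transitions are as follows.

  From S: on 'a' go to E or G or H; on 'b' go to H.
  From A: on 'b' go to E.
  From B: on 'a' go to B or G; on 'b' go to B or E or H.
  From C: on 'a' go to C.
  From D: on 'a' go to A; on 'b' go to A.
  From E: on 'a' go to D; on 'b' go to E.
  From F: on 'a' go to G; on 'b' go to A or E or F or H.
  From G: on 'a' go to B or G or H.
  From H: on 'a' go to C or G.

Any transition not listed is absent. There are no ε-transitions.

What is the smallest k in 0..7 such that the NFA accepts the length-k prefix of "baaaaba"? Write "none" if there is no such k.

2

Start in {S}.
Read 'b': {S} → {H}.
Read 'a': {H} → {C, G}.
None of the earlier sets intersect F, but {C, G} does.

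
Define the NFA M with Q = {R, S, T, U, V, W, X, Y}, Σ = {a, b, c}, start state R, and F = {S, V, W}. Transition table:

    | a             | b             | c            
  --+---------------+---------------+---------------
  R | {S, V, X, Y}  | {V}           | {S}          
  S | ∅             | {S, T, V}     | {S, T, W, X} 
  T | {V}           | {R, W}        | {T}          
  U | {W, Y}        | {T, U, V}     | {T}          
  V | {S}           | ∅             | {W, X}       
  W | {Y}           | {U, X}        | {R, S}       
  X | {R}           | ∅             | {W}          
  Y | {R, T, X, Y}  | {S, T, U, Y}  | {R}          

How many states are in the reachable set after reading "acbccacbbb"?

7

Start in {R}.
Read 'a': {R} → {S, V, X, Y}.
Read 'c': {S, V, X, Y} → {R, S, T, W, X}.
Read 'b': {R, S, T, W, X} → {R, S, T, U, V, W, X}.
Read 'c': {R, S, T, U, V, W, X} → {R, S, T, W, X}.
Read 'c': {R, S, T, W, X} → {R, S, T, W, X}.
Read 'a': {R, S, T, W, X} → {R, S, V, X, Y}.
Read 'c': {R, S, V, X, Y} → {R, S, T, W, X}.
Read 'b': {R, S, T, W, X} → {R, S, T, U, V, W, X}.
Read 'b': {R, S, T, U, V, W, X} → {R, S, T, U, V, W, X}.
Read 'b': {R, S, T, U, V, W, X} → {R, S, T, U, V, W, X}.
That set has 7 states.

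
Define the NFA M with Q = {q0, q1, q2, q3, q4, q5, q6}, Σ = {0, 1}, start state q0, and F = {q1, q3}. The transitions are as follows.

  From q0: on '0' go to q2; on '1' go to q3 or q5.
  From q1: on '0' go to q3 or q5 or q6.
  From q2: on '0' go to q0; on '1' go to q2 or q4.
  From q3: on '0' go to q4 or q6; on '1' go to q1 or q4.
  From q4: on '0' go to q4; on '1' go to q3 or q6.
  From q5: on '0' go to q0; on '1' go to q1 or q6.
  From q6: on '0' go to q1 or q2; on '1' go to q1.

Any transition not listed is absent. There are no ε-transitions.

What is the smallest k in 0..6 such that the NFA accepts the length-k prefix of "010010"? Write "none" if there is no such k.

5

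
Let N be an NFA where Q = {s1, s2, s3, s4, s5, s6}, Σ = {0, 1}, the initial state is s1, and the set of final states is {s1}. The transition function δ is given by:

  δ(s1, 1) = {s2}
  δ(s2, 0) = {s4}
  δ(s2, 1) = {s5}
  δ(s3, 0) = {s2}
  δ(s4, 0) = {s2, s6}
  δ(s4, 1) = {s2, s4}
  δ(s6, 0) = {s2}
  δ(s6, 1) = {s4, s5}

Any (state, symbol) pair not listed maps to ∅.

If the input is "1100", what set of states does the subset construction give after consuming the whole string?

Start in {s1}.
Read '1': {s1} → {s2}.
Read '1': {s2} → {s5}.
Read '0': {s5} → ∅.
The set is empty and remains empty for the remaining 1 symbol.

∅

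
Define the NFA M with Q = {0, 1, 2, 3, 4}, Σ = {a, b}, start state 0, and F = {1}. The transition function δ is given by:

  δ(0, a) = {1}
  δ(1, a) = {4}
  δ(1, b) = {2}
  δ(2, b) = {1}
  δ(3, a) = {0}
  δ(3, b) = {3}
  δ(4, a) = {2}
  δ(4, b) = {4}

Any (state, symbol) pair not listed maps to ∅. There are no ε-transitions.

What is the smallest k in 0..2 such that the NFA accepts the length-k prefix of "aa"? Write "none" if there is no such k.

1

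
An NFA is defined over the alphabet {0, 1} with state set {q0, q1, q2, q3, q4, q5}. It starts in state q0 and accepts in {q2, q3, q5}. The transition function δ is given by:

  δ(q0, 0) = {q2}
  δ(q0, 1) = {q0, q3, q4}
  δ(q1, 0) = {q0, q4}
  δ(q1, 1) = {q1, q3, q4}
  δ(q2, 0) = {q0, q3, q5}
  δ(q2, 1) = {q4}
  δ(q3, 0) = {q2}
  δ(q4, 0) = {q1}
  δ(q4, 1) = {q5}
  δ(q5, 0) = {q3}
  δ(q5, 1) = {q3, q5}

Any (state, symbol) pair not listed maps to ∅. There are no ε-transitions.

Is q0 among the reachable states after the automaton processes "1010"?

Start in {q0}.
Read '1': {q0} → {q0, q3, q4}.
Read '0': {q0, q3, q4} → {q1, q2}.
Read '1': {q1, q2} → {q1, q3, q4}.
Read '0': {q1, q3, q4} → {q0, q1, q2, q4}.
State q0 is in {q0, q1, q2, q4}.

Yes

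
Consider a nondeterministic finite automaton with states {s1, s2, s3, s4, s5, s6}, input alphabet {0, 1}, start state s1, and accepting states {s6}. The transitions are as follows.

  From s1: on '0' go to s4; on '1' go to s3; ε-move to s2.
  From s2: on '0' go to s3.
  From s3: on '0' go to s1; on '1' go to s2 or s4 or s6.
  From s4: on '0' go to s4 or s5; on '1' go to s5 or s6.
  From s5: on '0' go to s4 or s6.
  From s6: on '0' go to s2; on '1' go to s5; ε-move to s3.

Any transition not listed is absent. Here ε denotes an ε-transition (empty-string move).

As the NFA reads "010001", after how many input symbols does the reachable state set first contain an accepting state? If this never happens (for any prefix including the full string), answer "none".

Start: ε-closure({s1}) = {s1, s2}.
Read '0': s1→{s4}, s2→{s3}; now {s3, s4}.
Read '1': s3→{s2, s4, s6}, s4→{s5, s6}; union {s2, s4, s5, s6}; ε-closure = {s2, s3, s4, s5, s6}.
None of the earlier sets intersect F, but {s2, s3, s4, s5, s6} does.

2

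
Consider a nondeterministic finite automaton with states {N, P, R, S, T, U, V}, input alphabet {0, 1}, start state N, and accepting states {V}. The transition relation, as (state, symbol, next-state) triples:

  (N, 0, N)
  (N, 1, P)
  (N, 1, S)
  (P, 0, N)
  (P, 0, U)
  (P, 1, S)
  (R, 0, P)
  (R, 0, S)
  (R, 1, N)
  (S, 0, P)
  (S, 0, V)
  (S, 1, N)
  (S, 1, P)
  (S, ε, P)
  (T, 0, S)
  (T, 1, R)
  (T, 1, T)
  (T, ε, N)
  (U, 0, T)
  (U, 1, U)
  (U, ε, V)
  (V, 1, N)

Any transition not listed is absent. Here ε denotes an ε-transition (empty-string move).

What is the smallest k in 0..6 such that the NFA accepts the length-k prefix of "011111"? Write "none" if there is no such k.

none

Start in {N}.
Read '0': {N} → {N}.
Read '1': {N} → {P, S}.
Read '1': {P, S} → {N, P, S}.
Read '1': {N, P, S} → {N, P, S}.
Read '1': {N, P, S} → {N, P, S}.
Read '1': {N, P, S} → {N, P, S}.
No reachable set along the way intersects F.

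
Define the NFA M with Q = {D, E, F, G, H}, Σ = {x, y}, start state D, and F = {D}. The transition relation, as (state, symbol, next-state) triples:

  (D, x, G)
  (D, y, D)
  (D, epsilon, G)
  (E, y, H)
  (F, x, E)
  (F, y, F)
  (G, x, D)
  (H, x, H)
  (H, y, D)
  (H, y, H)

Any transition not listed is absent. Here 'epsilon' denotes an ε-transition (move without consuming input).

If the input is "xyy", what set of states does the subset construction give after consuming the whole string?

{D, G}

Start: ε-closure({D}) = {D, G}.
Read 'x': D→{G}, G→{D}; now {D, G}.
Read 'y': D→{D}, G→∅; union {D}; ε-closure = {D, G}.
Read 'y': D→{D}, G→∅; union {D}; ε-closure = {D, G}.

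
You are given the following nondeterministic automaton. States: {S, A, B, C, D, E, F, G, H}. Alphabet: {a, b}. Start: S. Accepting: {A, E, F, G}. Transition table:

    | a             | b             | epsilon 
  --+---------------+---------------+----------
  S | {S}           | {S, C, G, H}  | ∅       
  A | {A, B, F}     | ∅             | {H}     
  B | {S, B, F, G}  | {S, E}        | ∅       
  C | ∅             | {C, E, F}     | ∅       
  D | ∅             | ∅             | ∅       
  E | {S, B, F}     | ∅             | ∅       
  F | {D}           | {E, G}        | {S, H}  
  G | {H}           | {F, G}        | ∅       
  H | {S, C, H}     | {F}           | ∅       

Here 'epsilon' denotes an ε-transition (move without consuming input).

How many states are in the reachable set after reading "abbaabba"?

6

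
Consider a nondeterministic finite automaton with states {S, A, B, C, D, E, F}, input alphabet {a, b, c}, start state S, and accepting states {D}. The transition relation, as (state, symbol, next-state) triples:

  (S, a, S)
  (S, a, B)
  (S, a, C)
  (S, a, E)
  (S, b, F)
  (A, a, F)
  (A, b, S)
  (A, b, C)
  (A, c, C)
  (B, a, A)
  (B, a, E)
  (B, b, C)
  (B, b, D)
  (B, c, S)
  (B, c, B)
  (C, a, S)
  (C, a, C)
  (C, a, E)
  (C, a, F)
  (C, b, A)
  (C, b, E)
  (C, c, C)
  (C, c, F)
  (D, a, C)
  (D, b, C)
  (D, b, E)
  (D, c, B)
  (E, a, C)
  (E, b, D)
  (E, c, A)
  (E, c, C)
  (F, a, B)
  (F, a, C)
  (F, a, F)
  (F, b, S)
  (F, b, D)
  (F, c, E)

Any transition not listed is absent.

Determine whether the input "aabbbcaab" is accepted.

Start in {S}.
Read 'a': {S} → {S, B, C, E}.
Read 'a': {S, B, C, E} → {S, A, B, C, E, F}.
Read 'b': {S, A, B, C, E, F} → {S, A, C, D, E, F}.
Read 'b': {S, A, C, D, E, F} → {S, A, C, D, E, F}.
Read 'b': {S, A, C, D, E, F} → {S, A, C, D, E, F}.
Read 'c': {S, A, C, D, E, F} → {A, B, C, E, F}.
Read 'a': {A, B, C, E, F} → {S, A, B, C, E, F}.
Read 'a': {S, A, B, C, E, F} → {S, A, B, C, E, F}.
Read 'b': {S, A, B, C, E, F} → {S, A, C, D, E, F}.
The final set {S, A, C, D, E, F} contains the accepting state D.

Yes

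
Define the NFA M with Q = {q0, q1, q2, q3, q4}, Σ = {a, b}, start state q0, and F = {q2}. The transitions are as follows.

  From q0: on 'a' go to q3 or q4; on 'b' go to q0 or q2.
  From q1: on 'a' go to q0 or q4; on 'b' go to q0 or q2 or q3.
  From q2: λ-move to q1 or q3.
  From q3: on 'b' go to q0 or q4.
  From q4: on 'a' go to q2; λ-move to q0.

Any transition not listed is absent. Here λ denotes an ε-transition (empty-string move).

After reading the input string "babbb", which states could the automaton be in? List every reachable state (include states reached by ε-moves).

Start in {q0}.
Read 'b': q0→{q0, q2}; union {q0, q2}; ε-closure = {q0, q1, q2, q3}.
Read 'a': q0→{q3, q4}, q1→{q0, q4}, q2→∅, q3→∅; now {q0, q3, q4}.
Read 'b': q0→{q0, q2}, q3→{q0, q4}, q4→∅; union {q0, q2, q4}; ε-closure = {q0, q1, q2, q3, q4}.
Read 'b': q0→{q0, q2}, q1→{q0, q2, q3}, q2→∅, q3→{q0, q4}, q4→∅; union {q0, q2, q3, q4}; ε-closure = {q0, q1, q2, q3, q4}.
Read 'b': q0→{q0, q2}, q1→{q0, q2, q3}, q2→∅, q3→{q0, q4}, q4→∅; union {q0, q2, q3, q4}; ε-closure = {q0, q1, q2, q3, q4}.

{q0, q1, q2, q3, q4}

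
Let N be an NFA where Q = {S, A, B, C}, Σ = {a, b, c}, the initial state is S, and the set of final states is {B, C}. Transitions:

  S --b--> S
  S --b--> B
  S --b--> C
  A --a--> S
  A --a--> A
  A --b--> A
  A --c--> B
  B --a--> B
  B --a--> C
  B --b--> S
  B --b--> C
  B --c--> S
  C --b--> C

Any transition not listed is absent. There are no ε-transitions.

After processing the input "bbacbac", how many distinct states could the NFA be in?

Start in {S}.
Read 'b': {S} → {S, B, C}.
Read 'b': {S, B, C} → {S, B, C}.
Read 'a': {S, B, C} → {B, C}.
Read 'c': {B, C} → {S}.
Read 'b': {S} → {S, B, C}.
Read 'a': {S, B, C} → {B, C}.
Read 'c': {B, C} → {S}.
That set has 1 state.

1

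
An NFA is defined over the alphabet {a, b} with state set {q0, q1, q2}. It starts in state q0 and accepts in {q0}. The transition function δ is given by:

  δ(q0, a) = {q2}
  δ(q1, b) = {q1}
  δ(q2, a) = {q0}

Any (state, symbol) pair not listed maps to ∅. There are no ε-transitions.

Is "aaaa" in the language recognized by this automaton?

Yes

Start in {q0}.
Read 'a': {q0} → {q2}.
Read 'a': {q2} → {q0}.
Read 'a': {q0} → {q2}.
Read 'a': {q2} → {q0}.
The final set {q0} contains the accepting state q0.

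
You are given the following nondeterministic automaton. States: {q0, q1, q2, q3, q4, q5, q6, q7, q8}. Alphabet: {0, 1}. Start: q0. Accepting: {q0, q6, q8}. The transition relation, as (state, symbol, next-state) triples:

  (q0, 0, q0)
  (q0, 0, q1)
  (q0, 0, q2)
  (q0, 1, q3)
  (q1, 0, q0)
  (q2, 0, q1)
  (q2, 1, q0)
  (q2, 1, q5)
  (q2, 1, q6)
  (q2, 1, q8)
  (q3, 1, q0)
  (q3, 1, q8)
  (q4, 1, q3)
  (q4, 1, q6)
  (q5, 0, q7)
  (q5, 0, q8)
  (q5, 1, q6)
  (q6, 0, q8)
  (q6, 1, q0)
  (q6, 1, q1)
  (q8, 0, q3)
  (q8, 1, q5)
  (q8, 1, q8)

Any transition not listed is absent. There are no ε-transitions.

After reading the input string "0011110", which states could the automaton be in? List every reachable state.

{q0, q1, q2, q3, q7, q8}

Start in {q0}.
Read '0': {q0} → {q0, q1, q2}.
Read '0': {q0, q1, q2} → {q0, q1, q2}.
Read '1': {q0, q1, q2} → {q0, q3, q5, q6, q8}.
Read '1': {q0, q3, q5, q6, q8} → {q0, q1, q3, q5, q6, q8}.
Read '1': {q0, q1, q3, q5, q6, q8} → {q0, q1, q3, q5, q6, q8}.
Read '1': {q0, q1, q3, q5, q6, q8} → {q0, q1, q3, q5, q6, q8}.
Read '0': {q0, q1, q3, q5, q6, q8} → {q0, q1, q2, q3, q7, q8}.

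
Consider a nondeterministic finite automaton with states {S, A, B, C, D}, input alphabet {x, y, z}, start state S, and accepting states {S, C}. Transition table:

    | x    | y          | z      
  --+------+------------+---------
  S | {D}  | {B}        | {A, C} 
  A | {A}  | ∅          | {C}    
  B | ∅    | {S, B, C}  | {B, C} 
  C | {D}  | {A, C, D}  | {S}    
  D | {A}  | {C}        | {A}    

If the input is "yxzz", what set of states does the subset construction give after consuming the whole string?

∅

Start in {S}.
Read 'y': S→{B}; now {B}.
Read 'x': B→∅; now ∅.
The set is empty and remains empty for the remaining 2 symbols.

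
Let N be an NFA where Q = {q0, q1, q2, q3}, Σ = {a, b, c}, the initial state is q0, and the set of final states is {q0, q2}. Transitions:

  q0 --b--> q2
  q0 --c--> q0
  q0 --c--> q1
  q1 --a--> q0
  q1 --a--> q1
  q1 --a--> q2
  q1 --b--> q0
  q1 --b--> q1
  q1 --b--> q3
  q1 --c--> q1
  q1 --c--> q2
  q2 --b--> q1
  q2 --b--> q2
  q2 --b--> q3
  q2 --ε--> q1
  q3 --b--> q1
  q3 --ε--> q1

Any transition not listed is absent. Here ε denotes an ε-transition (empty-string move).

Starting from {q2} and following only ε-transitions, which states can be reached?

{q1, q2}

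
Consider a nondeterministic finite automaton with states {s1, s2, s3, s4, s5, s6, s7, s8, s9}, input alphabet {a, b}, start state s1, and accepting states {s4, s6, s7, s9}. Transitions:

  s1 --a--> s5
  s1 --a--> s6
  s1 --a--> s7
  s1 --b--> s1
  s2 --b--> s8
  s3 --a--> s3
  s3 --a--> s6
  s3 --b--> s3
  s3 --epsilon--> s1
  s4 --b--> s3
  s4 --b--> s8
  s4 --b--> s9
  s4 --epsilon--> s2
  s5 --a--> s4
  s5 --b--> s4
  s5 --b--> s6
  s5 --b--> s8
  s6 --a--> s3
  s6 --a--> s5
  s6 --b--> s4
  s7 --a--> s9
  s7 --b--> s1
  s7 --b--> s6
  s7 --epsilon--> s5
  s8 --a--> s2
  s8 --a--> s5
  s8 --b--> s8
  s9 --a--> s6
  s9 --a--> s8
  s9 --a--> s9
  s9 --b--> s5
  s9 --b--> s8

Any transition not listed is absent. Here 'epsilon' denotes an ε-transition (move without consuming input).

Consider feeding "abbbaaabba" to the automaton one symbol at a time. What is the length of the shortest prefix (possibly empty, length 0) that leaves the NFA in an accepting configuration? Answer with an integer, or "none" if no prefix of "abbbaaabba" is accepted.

1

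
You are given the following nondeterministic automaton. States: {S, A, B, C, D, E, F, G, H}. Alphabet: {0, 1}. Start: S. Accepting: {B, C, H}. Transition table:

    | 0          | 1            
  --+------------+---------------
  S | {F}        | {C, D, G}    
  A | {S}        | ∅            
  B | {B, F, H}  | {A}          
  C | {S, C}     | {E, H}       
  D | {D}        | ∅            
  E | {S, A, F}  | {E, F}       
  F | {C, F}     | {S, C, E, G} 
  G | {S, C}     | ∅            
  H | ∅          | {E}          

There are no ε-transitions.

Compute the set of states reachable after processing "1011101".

Start in {S}.
Read '1': S→{C, D, G}; now {C, D, G}.
Read '0': C→{S, C}, D→{D}, G→{S, C}; now {S, C, D}.
Read '1': S→{C, D, G}, C→{E, H}, D→∅; now {C, D, E, G, H}.
Read '1': C→{E, H}, D→∅, E→{E, F}, G→∅, H→{E}; now {E, F, H}.
Read '1': E→{E, F}, F→{S, C, E, G}, H→{E}; now {S, C, E, F, G}.
Read '0': S→{F}, C→{S, C}, E→{S, A, F}, F→{C, F}, G→{S, C}; now {S, A, C, F}.
Read '1': S→{C, D, G}, A→∅, C→{E, H}, F→{S, C, E, G}; now {S, C, D, E, G, H}.

{S, C, D, E, G, H}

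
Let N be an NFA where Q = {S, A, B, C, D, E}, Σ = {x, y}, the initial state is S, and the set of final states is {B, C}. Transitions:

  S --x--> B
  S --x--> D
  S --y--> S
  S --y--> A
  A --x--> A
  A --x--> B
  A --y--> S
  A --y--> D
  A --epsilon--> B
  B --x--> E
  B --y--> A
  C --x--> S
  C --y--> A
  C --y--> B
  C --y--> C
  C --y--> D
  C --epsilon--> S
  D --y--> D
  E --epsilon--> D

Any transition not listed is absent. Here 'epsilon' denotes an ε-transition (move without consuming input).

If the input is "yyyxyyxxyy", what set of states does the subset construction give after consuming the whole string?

{S, A, B, D}

Start in {S}.
Read 'y': S→{S, A}; union {S, A}; ε-closure = {S, A, B}.
Read 'y': S→{S, A}, A→{S, D}, B→{A}; union {S, A, D}; ε-closure = {S, A, B, D}.
Read 'y': S→{S, A}, A→{S, D}, B→{A}, D→{D}; union {S, A, D}; ε-closure = {S, A, B, D}.
Read 'x': S→{B, D}, A→{A, B}, B→{E}, D→∅; now {A, B, D, E}.
Read 'y': A→{S, D}, B→{A}, D→{D}, E→∅; union {S, A, D}; ε-closure = {S, A, B, D}.
Read 'y': S→{S, A}, A→{S, D}, B→{A}, D→{D}; union {S, A, D}; ε-closure = {S, A, B, D}.
Read 'x': S→{B, D}, A→{A, B}, B→{E}, D→∅; now {A, B, D, E}.
Read 'x': A→{A, B}, B→{E}, D→∅, E→∅; union {A, B, E}; ε-closure = {A, B, D, E}.
Read 'y': A→{S, D}, B→{A}, D→{D}, E→∅; union {S, A, D}; ε-closure = {S, A, B, D}.
Read 'y': S→{S, A}, A→{S, D}, B→{A}, D→{D}; union {S, A, D}; ε-closure = {S, A, B, D}.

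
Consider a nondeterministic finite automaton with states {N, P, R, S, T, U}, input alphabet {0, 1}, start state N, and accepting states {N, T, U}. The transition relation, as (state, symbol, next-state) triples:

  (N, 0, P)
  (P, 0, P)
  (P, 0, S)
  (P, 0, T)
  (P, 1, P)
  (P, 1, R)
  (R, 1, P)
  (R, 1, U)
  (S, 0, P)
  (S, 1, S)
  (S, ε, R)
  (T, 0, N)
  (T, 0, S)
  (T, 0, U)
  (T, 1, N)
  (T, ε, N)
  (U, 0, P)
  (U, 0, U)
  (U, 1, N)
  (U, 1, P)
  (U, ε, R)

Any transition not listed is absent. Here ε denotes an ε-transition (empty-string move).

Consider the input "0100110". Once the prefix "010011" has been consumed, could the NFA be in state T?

Start in {N}.
Read '0': N→{P}; now {P}.
Read '1': P→{P, R}; now {P, R}.
Read '0': P→{P, S, T}, R→∅; union {P, S, T}; ε-closure = {N, P, R, S, T}.
Read '0': N→{P}, P→{P, S, T}, R→∅, S→{P}, T→{N, S, U}; union {N, P, S, T, U}; ε-closure = {N, P, R, S, T, U}.
Read '1': N→∅, P→{P, R}, R→{P, U}, S→{S}, T→{N}, U→{N, P}; now {N, P, R, S, U}.
Read '1': N→∅, P→{P, R}, R→{P, U}, S→{S}, U→{N, P}; now {N, P, R, S, U}.
State T is not in {N, P, R, S, U}.

No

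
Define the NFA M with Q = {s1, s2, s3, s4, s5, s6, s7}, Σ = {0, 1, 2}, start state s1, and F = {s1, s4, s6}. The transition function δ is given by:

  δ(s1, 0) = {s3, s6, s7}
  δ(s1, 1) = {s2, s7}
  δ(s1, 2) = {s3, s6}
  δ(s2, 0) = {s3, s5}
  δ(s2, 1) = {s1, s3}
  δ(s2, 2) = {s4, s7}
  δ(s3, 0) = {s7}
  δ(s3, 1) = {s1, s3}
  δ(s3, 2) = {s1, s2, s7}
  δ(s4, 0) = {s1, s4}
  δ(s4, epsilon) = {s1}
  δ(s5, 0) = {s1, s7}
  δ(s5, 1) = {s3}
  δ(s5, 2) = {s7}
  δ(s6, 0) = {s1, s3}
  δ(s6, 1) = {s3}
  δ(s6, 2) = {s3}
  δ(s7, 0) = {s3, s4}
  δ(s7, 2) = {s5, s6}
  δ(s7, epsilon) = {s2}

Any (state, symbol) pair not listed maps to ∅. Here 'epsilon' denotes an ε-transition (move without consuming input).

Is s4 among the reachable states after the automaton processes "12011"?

Start in {s1}.
Read '1': {s1} → {s2, s7}.
Read '2': {s2, s7} → {s1, s2, s4, s5, s6, s7}.
Read '0': {s1, s2, s4, s5, s6, s7} → {s1, s2, s3, s4, s5, s6, s7}.
Read '1': {s1, s2, s3, s4, s5, s6, s7} → {s1, s2, s3, s7}.
Read '1': {s1, s2, s3, s7} → {s1, s2, s3, s7}.
State s4 is not in {s1, s2, s3, s7}.

No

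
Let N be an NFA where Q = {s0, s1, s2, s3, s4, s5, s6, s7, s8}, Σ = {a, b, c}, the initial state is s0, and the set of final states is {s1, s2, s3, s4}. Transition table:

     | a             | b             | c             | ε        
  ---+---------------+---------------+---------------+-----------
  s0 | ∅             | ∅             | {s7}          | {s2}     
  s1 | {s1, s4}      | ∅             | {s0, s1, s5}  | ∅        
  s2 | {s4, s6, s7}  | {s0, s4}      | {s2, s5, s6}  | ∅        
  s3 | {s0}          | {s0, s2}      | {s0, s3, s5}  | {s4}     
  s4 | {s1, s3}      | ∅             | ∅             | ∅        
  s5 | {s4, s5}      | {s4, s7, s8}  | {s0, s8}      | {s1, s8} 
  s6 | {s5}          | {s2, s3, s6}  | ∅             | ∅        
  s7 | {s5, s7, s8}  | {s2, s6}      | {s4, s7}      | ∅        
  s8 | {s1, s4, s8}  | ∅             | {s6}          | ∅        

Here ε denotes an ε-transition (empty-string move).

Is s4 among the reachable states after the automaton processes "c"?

Start: ε-closure({s0}) = {s0, s2}.
Read 'c': s0→{s7}, s2→{s2, s5, s6}; union {s2, s5, s6, s7}; ε-closure = {s1, s2, s5, s6, s7, s8}.
State s4 is not in {s1, s2, s5, s6, s7, s8}.

No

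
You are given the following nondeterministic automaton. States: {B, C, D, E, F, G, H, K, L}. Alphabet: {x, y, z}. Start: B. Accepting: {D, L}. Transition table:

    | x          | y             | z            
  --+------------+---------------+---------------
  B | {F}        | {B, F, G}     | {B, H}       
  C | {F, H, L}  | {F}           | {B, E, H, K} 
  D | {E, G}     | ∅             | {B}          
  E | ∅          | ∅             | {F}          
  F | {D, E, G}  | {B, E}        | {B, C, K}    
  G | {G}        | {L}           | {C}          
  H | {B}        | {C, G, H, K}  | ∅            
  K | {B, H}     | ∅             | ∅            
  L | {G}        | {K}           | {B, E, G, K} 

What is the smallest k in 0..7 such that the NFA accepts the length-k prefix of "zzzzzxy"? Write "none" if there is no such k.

none

Start in {B}.
Read 'z': B→{B, H}; now {B, H}.
Read 'z': B→{B, H}, H→∅; now {B, H}.
Read 'z': B→{B, H}, H→∅; now {B, H}.
Read 'z': B→{B, H}, H→∅; now {B, H}.
Read 'z': B→{B, H}, H→∅; now {B, H}.
Read 'x': B→{F}, H→{B}; now {B, F}.
Read 'y': B→{B, F, G}, F→{B, E}; now {B, E, F, G}.
No reachable set along the way intersects F.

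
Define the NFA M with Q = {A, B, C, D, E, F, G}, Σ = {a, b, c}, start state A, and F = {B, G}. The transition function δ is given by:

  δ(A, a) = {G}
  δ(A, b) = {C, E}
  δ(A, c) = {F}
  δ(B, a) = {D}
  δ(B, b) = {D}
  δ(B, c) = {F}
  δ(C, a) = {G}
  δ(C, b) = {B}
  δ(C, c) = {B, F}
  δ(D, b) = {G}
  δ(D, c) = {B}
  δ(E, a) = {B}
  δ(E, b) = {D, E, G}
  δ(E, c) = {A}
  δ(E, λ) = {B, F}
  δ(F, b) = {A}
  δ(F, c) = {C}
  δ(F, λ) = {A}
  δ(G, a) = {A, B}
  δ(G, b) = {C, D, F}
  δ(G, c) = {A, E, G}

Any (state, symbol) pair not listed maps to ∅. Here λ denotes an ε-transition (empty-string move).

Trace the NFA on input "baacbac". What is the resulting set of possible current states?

{A, B, E, F, G}

Start in {A}.
Read 'b': {A} → {A, B, C, E, F}.
Read 'a': {A, B, C, E, F} → {B, D, G}.
Read 'a': {B, D, G} → {A, B, D}.
Read 'c': {A, B, D} → {A, B, F}.
Read 'b': {A, B, F} → {A, B, C, D, E, F}.
Read 'a': {A, B, C, D, E, F} → {B, D, G}.
Read 'c': {B, D, G} → {A, B, E, F, G}.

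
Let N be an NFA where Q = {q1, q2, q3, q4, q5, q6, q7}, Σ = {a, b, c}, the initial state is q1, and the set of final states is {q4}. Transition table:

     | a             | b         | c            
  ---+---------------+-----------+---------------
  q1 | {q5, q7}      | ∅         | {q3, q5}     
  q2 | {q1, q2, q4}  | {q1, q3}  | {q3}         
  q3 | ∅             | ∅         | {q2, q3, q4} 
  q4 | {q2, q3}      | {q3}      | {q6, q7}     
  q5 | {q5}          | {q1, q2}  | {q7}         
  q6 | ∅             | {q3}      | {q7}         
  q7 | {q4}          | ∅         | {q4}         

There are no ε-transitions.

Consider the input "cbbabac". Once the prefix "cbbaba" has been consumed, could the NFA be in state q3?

No

Start in {q1}.
Read 'c': {q1} → {q3, q5}.
Read 'b': {q3, q5} → {q1, q2}.
Read 'b': {q1, q2} → {q1, q3}.
Read 'a': {q1, q3} → {q5, q7}.
Read 'b': {q5, q7} → {q1, q2}.
Read 'a': {q1, q2} → {q1, q2, q4, q5, q7}.
State q3 is not in {q1, q2, q4, q5, q7}.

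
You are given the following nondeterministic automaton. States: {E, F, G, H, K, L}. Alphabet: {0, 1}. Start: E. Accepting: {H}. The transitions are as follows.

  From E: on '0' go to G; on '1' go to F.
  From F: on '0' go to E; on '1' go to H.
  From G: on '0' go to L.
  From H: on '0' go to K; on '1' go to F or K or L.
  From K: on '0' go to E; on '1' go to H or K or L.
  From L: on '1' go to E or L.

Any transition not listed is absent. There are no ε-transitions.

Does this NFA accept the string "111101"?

Yes

Start in {E}.
Read '1': {E} → {F}.
Read '1': {F} → {H}.
Read '1': {H} → {F, K, L}.
Read '1': {F, K, L} → {E, H, K, L}.
Read '0': {E, H, K, L} → {E, G, K}.
Read '1': {E, G, K} → {F, H, K, L}.
The final set {F, H, K, L} contains the accepting state H.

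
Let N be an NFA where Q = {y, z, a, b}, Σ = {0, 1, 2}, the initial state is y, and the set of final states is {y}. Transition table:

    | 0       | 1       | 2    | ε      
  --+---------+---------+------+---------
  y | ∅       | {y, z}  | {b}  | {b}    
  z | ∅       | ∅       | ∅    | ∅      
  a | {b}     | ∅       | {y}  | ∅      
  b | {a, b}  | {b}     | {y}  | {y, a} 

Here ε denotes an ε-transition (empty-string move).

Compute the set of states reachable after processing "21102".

Start: ε-closure({y}) = {y, a, b}.
Read '2': y→{b}, a→{y}, b→{y}; union {y, b}; ε-closure = {y, a, b}.
Read '1': y→{y, z}, a→∅, b→{b}; union {y, z, b}; ε-closure = {y, z, a, b}.
Read '1': y→{y, z}, z→∅, a→∅, b→{b}; union {y, z, b}; ε-closure = {y, z, a, b}.
Read '0': y→∅, z→∅, a→{b}, b→{a, b}; union {a, b}; ε-closure = {y, a, b}.
Read '2': y→{b}, a→{y}, b→{y}; union {y, b}; ε-closure = {y, a, b}.

{y, a, b}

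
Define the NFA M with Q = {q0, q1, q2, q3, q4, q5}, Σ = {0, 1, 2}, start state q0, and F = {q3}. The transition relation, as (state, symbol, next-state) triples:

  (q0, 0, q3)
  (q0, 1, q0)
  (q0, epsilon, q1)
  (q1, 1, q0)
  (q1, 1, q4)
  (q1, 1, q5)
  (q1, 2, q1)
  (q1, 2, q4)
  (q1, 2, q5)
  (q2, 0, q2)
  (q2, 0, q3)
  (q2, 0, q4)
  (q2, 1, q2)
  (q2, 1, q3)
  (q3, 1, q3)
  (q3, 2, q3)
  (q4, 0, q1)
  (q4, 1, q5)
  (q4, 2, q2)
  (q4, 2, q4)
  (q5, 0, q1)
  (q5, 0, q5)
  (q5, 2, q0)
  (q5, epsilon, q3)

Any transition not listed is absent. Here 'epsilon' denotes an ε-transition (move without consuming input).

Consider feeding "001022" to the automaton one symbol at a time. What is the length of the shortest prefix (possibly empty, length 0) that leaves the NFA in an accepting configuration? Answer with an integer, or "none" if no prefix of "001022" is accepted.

Start: ε-closure({q0}) = {q0, q1}.
Read '0': {q0, q1} → {q3}.
None of the earlier sets intersect F, but {q3} does.

1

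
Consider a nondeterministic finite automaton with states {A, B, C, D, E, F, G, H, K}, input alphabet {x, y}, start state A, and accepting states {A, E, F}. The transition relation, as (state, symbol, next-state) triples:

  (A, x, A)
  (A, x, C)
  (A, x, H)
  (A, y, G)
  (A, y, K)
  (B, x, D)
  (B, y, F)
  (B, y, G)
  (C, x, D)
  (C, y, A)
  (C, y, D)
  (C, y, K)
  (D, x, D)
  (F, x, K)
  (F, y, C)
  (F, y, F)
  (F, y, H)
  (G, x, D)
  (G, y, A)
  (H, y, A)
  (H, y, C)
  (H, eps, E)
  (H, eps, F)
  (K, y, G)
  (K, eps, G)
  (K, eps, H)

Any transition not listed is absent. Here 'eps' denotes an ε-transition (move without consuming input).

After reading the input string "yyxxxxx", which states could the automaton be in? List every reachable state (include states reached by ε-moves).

{A, C, D, E, F, G, H, K}

Start in {A}.
Read 'y': A→{G, K}; union {G, K}; ε-closure = {E, F, G, H, K}.
Read 'y': E→∅, F→{C, F, H}, G→{A}, H→{A, C}, K→{G}; union {A, C, F, G, H}; ε-closure = {A, C, E, F, G, H}.
Read 'x': A→{A, C, H}, C→{D}, E→∅, F→{K}, G→{D}, H→∅; union {A, C, D, H, K}; ε-closure = {A, C, D, E, F, G, H, K}.
Read 'x': A→{A, C, H}, C→{D}, D→{D}, E→∅, F→{K}, G→{D}, H→∅, K→∅; union {A, C, D, H, K}; ε-closure = {A, C, D, E, F, G, H, K}.
Read 'x': A→{A, C, H}, C→{D}, D→{D}, E→∅, F→{K}, G→{D}, H→∅, K→∅; union {A, C, D, H, K}; ε-closure = {A, C, D, E, F, G, H, K}.
Read 'x': A→{A, C, H}, C→{D}, D→{D}, E→∅, F→{K}, G→{D}, H→∅, K→∅; union {A, C, D, H, K}; ε-closure = {A, C, D, E, F, G, H, K}.
Read 'x': A→{A, C, H}, C→{D}, D→{D}, E→∅, F→{K}, G→{D}, H→∅, K→∅; union {A, C, D, H, K}; ε-closure = {A, C, D, E, F, G, H, K}.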